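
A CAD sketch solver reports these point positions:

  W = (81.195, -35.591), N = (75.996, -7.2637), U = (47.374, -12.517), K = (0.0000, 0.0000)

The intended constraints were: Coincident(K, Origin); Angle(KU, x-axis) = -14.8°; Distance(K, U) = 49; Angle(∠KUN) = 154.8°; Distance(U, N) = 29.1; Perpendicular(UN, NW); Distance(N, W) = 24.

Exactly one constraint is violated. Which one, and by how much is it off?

Distance(N, W) = 24 — off by 4.80.

K = (0.00, 0.00) ✓; KU at -14.80° ✓; |KU| = 49.00 ✓; ∠KUN = 154.8° ✓; |UN| = 29.10 ✓; ∠(UN, NW) = 90.00° ✓; |NW| = 28.80 ✗.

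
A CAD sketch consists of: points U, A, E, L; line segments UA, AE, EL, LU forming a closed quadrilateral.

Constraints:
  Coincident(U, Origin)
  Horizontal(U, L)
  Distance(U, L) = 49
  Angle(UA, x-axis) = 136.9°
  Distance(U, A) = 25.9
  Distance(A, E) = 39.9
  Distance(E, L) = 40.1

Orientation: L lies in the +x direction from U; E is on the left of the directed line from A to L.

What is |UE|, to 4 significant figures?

33.84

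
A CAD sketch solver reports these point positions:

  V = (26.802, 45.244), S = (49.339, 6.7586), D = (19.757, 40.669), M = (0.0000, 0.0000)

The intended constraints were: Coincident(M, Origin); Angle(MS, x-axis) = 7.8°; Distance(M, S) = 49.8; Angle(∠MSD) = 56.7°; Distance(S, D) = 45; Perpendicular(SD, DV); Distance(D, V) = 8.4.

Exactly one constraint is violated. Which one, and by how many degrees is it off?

Perpendicular(SD, DV) — off by 8.10°.

M = (0.00, 0.00) ✓; MS at 7.800° ✓; |MS| = 49.80 ✓; ∠MSD = 56.70° ✓; |SD| = 45.00 ✓; ∠(SD, DV) = 98.10° ✗; |DV| = 8.400 ✓.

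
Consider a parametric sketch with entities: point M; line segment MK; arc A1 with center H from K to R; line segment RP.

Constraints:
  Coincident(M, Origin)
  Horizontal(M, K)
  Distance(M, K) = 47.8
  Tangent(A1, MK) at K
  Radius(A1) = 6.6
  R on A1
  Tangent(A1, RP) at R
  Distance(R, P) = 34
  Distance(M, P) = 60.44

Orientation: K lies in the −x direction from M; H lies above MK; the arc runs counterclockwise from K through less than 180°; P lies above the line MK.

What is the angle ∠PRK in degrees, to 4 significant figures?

132.4°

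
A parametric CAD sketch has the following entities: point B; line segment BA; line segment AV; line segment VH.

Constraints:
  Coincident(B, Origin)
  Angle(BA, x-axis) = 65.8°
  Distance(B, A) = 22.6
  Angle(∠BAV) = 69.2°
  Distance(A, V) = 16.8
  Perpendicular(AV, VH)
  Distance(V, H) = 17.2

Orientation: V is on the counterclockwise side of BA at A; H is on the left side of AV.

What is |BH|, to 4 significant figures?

9.613

B is at the origin; BA runs at 65.8° with length 22.6, so A = 22.6·(cos 65.8°, sin 65.8°) = (9.264, 20.61). ∠BAV = 69.2°, so AV runs at 65.8° + (180° − 69.2°) = 176.6° from the x-axis; with |AV| = 16.8, V = A + 16.8·(cos 176.6°, sin 176.6°) = (-7.506, 21.61). The perpendicularity gives VH at right angles to AV; with |VH| = 17.2 on the left of AV, H = V + 17.2·(-0.05931, -0.9982) = (-8.526, 4.441). Then |BH| = |H − B| = 9.613.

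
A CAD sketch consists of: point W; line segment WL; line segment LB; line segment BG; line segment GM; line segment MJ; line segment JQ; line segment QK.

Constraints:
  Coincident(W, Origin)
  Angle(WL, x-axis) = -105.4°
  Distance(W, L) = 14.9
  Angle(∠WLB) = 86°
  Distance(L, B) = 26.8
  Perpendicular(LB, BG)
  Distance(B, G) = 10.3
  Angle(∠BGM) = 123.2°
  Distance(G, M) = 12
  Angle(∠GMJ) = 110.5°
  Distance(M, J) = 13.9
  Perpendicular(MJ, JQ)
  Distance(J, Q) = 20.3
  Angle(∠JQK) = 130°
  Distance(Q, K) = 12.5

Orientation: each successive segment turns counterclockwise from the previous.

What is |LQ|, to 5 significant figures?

19.195

W is at the origin; WL runs at -105.4° with length 14.9, so L = (-3.9568, -14.365). ∠WLB = 86.0° gives LB at -11.400° from the x-axis; with |LB| = 26.8, B = (22.314, -19.662). LB ⟂ BG, so BG runs at 78.600°; with |BG| = 10.3, G = (24.350, -9.5654). ∠BGM = 123.2° gives GM at 135.40° from the x-axis; with |GM| = 12.0, M = (15.806, -1.1396). ∠GMJ = 110.5° gives MJ at -155.10° from the x-axis; with |MJ| = 13.9, J = (3.1981, -6.9920). The perpendicularity gives JQ at right angles to MJ, so JQ runs at -65.100°; with |JQ| = 20.3, Q = (11.745, -25.405). Then |LQ| = |Q − L| = 19.195.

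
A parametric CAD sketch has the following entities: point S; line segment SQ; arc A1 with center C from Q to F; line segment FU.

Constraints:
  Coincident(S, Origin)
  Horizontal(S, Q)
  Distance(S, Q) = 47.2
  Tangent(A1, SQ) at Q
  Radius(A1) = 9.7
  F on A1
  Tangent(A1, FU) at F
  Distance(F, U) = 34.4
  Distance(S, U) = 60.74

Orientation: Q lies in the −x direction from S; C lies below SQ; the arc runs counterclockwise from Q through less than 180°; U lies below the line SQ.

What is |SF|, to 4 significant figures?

57.64

S is at the origin; SQ is horizontal with |SQ| = 47.2 and Q on the −x side, so Q = (-47.20, 0.000). Since A1 is tangent to SQ there, CQ ⟂ SQ, so C = Q + (0, -9.7) = (-47.20, -9.700). Since CF ⟂ FU (tangency), |CU| = √(9.7² + 34.4²) = 35.74 regardless of where F sits on A1. So U lies on both circle(S, 60.74) and circle(C, 35.74); the below-SQ intersection is U = (-40.92, -44.89). F is the foot of the tangent from U: F = (-55.93, -13.93).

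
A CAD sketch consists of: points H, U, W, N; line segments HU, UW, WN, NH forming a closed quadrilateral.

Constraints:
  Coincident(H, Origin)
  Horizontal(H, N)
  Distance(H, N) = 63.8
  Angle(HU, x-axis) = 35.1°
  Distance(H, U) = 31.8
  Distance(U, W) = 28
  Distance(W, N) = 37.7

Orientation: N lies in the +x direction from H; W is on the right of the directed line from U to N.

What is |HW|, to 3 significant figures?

29.0

Checks: |UW| = 28.00 ✓; |WN| = 37.70 ✓.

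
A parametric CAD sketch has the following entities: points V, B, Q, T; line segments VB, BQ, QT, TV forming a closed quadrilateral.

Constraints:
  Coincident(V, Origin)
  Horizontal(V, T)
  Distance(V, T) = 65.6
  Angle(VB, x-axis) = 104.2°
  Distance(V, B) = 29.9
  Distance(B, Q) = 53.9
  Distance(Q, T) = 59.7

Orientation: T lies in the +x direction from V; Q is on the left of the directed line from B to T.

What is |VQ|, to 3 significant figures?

67.5

V is at the origin; V and T share the same y with |VT| = 65.6 and T in +x, so T = (65.6, 0). VB runs at 104.2° with |VB| = 29.9, so B = (-7.33, 29.0). Q is determined by |BQ| = 53.9 and |QT| = 59.7 together: it lies at the intersection of circle(B, 53.9) and circle(T, 59.7). With |BT| = 78.5, the foot of the radical line on BT is 35.0 from B and the perpendicular offset is √(53.9² − 35.0²) = 41.0. Taking the left-of-BT solution: Q = (40.4, 54.1).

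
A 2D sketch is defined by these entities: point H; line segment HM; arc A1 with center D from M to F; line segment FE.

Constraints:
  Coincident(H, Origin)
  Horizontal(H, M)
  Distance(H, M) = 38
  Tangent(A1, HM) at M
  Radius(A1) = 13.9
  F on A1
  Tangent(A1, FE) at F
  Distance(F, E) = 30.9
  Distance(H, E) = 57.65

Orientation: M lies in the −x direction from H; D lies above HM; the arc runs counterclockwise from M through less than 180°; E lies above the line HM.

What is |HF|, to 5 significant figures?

30.251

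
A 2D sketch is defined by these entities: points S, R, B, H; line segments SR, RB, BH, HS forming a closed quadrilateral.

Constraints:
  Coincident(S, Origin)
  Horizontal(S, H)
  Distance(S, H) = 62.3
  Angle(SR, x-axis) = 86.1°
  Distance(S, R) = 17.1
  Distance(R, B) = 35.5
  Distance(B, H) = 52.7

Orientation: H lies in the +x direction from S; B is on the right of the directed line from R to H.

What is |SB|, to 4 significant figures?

20.70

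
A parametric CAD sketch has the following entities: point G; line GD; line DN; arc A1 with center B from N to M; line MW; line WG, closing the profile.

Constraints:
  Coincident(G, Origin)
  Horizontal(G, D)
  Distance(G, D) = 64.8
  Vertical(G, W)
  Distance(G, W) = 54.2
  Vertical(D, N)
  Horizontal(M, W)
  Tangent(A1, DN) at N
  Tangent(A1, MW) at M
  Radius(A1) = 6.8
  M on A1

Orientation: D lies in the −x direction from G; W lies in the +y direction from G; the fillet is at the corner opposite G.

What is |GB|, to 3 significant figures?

74.9

G is at the origin; G and D share the same y with |GD| = 64.8 and D on the −x side, so D = (-64.8, 0.00). GW is vertical with |GW| = 54.2 and W on the +y side, so W = (0.00, 54.2). The virtual corner opposite G is at (-64.8, 54.2). Tangency of A1 to DN means the radius BN is perpendicular to DN and tangency of A1 to MW means the radius BM is perpendicular to MW, with radius 6.8, so the center B sits 6.8 in from both sides at B = (-58.0, 47.4). Then |GB| = |B − G| = 74.9.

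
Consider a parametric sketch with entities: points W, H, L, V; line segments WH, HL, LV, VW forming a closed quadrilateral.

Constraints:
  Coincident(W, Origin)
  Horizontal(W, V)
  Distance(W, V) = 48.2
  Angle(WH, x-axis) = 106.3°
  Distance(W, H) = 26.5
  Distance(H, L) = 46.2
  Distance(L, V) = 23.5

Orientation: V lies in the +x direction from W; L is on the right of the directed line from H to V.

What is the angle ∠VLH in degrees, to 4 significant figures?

119.1°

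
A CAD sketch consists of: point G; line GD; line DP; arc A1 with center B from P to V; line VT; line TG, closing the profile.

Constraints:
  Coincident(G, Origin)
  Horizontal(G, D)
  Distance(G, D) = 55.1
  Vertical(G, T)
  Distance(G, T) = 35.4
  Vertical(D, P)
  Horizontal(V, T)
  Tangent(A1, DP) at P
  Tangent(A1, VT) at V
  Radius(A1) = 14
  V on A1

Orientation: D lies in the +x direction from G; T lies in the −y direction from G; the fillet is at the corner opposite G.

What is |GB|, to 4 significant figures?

46.34

G is at the origin; G and D share the same y with |GD| = 55.1 and D on the +x side, so D = (55.10, 0.000). GT is vertical with |GT| = 35.4 and T on the −y side, so T = (0.000, -35.40). The virtual corner opposite G is at (55.10, -35.40). Tangency of A1 to DP means the radius BP is perpendicular to DP and the tangent condition forces BV to be normal to VT, with radius 14.0, so the center B sits 14.0 in from both sides at B = (41.10, -21.40). Then |GB| = |B − G| = 46.34.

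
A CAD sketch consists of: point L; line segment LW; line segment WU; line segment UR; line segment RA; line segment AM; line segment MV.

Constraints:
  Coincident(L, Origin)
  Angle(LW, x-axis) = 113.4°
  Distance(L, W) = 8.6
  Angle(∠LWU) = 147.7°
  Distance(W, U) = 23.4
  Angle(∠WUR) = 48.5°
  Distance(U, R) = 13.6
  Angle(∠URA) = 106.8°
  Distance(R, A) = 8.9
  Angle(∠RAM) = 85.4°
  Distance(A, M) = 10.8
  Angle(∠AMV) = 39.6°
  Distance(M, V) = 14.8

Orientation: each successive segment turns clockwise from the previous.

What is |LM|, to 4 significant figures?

20.31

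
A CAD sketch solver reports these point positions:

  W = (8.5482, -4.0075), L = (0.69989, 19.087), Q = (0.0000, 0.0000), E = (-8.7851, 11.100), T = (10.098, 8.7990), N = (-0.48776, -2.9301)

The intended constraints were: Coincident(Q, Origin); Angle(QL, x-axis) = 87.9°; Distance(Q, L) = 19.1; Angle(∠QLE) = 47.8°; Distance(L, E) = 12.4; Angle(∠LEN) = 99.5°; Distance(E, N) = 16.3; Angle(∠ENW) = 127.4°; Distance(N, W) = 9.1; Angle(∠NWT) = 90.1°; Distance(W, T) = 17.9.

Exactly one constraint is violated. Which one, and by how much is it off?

Distance(W, T) = 17.9 — off by 5.00.

Q = (0.00, 0.00) ✓; QL at 87.90° ✓; |QL| = 19.10 ✓; ∠QLE = 47.80° ✓; |LE| = 12.40 ✓; ∠LEN = 99.50° ✓; |EN| = 16.30 ✓; ∠ENW = 127.4° ✓; |NW| = 9.100 ✓; ∠NWT = 90.10° ✓; |WT| = 12.90 ✗.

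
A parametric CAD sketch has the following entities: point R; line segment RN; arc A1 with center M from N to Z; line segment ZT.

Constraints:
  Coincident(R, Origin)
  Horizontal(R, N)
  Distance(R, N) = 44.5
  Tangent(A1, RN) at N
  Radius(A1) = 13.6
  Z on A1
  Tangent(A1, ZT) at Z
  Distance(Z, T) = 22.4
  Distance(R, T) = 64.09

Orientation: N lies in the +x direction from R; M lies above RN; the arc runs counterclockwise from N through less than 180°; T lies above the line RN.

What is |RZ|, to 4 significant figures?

60.13

Checks: ∠(MN, NR) = 90.00° ✓; |MZ| = 13.60 ✓; ∠(MZ, ZT) = 90.00° ✓; |ZT| = 22.40 ✓; |RT| = 64.09 ✓.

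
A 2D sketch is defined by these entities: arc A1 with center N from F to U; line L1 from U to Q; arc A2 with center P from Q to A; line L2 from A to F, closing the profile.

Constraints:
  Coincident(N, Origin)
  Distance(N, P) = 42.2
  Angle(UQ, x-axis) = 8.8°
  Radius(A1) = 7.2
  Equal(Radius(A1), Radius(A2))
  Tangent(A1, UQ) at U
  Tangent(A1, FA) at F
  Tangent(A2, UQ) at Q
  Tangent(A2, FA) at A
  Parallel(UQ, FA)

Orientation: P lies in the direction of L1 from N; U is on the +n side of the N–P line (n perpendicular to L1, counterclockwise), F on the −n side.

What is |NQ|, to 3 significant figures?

42.8

The slot axis is L1's direction at 8.8°, so u = (cos 8.8°, sin 8.8°) = (0.988, 0.153) and n = (−sin 8.8°, cos 8.8°) = (-0.153, 0.988). N is at the origin and P lies 42.2 along u from N, so P = 42.2·u = (41.7, 6.46). Tangency of A1 to both parallel lines with radius 7.2 puts U and F at N ± 7.2·n: U = (-1.10, 7.12), F = (1.10, -7.12). Equal radii place Q and A the same way about P: Q = P + 7.2·n = (40.6, 13.6), A = P − 7.2·n = (42.8, -0.659). Then |NQ| = |Q − N| = 42.8.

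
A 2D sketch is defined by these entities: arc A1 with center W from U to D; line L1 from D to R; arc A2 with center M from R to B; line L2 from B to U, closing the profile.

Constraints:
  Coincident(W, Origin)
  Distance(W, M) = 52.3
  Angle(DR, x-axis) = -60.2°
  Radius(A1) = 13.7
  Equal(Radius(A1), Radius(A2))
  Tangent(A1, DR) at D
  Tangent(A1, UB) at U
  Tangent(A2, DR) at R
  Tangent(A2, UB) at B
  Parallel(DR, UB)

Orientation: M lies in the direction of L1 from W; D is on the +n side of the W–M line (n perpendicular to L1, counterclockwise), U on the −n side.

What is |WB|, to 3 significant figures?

54.1

Tangency of A1 to both parallel lines with radius 13.7 puts D and U at W ± 13.7·n: D = (11.9, 6.81), U = (-11.9, -6.81). Equal radii place R and B the same way about M: R = M + 13.7·n = (37.9, -38.6), B = M − 13.7·n = (14.1, -52.2). Then |WB| = |B − W| = 54.1.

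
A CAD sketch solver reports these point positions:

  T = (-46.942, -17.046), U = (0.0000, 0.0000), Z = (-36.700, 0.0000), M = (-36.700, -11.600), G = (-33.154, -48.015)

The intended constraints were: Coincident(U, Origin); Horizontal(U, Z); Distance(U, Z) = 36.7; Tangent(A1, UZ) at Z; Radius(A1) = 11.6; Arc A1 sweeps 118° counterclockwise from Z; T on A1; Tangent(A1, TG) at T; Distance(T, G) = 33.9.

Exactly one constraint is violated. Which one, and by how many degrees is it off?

Tangent(A1, TG) at T — off by 4.00°.

U = (0.00, 0.00) ✓; U.y = 0.00, Z.y = 0.00 ✓; |UZ| = 36.70 ✓; ∠(MZ, ZU) = 90.00° ✓; |MZ| = 11.60 ✓; bearing(M→T) − bearing(M→Z) = 118.0° ✓; |MT| = 11.60 ✓; ∠(MT, TG) = 94.00° ✗; |TG| = 33.90 ✓.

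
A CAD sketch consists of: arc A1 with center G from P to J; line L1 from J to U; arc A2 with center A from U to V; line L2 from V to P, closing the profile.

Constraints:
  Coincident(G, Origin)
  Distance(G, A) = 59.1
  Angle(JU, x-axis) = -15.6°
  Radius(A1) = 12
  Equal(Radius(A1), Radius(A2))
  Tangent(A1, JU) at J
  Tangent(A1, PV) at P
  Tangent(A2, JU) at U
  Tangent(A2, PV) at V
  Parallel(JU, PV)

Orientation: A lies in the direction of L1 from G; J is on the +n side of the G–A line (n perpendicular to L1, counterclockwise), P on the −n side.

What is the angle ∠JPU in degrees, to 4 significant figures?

67.90°

Tangency of A1 to both parallel lines with radius 12.0 puts J and P at G ± 12.0·n: J = (3.227, 11.56), P = (-3.227, -11.56). Equal radii place U and V the same way about A: U = A + 12.0·n = (60.15, -4.335), V = A − 12.0·n = (53.70, -27.45). Then cos ∠JPU = PJ·PU / (|PJ||PU|), giving 67.90°.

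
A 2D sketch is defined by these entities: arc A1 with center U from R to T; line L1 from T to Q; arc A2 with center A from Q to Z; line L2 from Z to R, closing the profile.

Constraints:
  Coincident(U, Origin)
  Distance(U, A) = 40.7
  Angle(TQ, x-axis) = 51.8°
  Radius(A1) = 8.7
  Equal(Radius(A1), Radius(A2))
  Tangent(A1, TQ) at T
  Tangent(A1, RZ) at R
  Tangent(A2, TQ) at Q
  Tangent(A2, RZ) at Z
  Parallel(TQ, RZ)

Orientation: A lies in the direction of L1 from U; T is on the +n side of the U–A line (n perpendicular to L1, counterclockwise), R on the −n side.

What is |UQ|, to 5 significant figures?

41.619

Tangency of A1 to both parallel lines with radius 8.7 puts T and R at U ± 8.7·n: T = (-6.8370, 5.3802), R = (6.8370, -5.3802). Equal radii place Q and Z the same way about A: Q = A + 8.7·n = (18.332, 37.365), Z = A − 8.7·n = (32.006, 26.604). Then |UQ| = |Q − U| = 41.619.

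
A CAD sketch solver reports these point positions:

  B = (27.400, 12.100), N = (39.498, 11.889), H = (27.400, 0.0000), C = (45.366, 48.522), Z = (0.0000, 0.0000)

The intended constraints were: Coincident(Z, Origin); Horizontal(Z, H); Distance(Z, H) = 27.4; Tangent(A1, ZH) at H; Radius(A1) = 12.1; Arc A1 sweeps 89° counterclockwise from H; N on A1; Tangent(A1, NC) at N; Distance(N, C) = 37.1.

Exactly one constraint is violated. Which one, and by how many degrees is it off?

Tangent(A1, NC) at N — off by 8.10°.

Z = (0.00, 0.00) ✓; Z.y = 0.00, H.y = 0.00 ✓; |ZH| = 27.40 ✓; ∠(BH, HZ) = 90.00° ✓; |BH| = 12.10 ✓; bearing(B→N) − bearing(B→H) = 89.00° ✓; |BN| = 12.10 ✓; ∠(BN, NC) = 98.10° ✗; |NC| = 37.10 ✓.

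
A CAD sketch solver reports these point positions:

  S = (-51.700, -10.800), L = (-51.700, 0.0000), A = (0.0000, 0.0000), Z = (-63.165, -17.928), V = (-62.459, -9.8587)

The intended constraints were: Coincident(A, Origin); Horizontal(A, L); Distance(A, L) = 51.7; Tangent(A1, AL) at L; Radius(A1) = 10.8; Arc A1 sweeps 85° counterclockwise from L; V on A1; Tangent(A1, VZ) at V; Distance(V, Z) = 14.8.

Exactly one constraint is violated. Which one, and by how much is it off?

Distance(V, Z) = 14.8 — off by 6.70.

A = (0.00, 0.00) ✓; A.y = 0.00, L.y = 0.00 ✓; |AL| = 51.70 ✓; ∠(SL, LA) = 90.00° ✓; |SL| = 10.80 ✓; bearing(S→V) − bearing(S→L) = 85.00° ✓; |SV| = 10.80 ✓; ∠(SV, VZ) = 90.00° ✓; |VZ| = 8.100 ✗.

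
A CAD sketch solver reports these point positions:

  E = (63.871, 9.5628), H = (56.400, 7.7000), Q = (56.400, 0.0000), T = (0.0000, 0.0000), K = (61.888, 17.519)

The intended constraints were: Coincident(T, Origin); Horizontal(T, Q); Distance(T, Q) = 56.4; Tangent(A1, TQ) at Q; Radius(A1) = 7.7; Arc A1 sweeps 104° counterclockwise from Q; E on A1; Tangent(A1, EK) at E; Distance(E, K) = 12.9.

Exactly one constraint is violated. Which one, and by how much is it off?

Distance(E, K) = 12.9 — off by 4.70.

T = (0.00, 0.00) ✓; T.y = 0.00, Q.y = 0.00 ✓; |TQ| = 56.40 ✓; ∠(HQ, QT) = 90.00° ✓; |HQ| = 7.700 ✓; bearing(H→E) − bearing(H→Q) = 104.0° ✓; |HE| = 7.700 ✓; ∠(HE, EK) = 90.01° ✓; |EK| = 8.200 ✗.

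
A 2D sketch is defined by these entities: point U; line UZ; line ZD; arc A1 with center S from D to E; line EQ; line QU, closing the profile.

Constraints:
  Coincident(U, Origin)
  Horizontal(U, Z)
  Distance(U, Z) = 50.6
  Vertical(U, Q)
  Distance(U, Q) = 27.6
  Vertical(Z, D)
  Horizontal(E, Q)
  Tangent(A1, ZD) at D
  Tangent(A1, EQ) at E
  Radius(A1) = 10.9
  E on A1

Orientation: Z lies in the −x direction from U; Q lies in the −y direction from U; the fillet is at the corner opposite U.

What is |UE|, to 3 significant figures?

48.4

The virtual corner opposite U is at (-50.6, -27.6). Tangency of A1 to ZD means the radius SD is perpendicular to ZD and A1 meets EQ tangentially, so SE is at right angles to EQ, with radius 10.9, so the center S sits 10.9 in from both sides at S = (-39.7, -16.7). That places the tangent points at D = (-50.6, -16.7) on ZD and E = (-39.7, -27.6) on EQ. Then |UE| = |E − U| = 48.4.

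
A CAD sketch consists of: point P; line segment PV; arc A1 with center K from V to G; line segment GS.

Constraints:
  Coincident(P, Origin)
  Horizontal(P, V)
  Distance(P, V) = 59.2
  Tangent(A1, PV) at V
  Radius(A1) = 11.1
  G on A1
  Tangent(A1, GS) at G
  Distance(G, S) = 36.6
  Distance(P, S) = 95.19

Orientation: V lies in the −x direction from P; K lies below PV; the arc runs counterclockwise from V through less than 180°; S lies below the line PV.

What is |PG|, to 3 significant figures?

68.8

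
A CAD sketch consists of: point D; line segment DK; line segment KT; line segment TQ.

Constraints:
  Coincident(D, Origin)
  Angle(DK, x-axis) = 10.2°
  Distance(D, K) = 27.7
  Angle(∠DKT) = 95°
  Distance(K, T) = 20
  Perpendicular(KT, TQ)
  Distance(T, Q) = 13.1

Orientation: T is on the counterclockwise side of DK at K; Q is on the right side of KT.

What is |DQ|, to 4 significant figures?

46.46

D is at the origin; DK runs at 10.2° with length 27.7, so K = 27.7·(cos 10.2°, sin 10.2°) = (27.26, 4.905). ∠DKT = 95.0°, so KT runs at 10.2° + (180° − 95.0°) = 95.20° from the x-axis; with |KT| = 20.0, T = K + 20.0·(cos 95.20°, sin 95.20°) = (25.45, 24.82). KT is perpendicular to TQ; with |TQ| = 13.1 on the right of KT, Q = T + 13.1·(0.9959, 0.09063) = (38.50, 26.01). Then |DQ| = |Q − D| = 46.46.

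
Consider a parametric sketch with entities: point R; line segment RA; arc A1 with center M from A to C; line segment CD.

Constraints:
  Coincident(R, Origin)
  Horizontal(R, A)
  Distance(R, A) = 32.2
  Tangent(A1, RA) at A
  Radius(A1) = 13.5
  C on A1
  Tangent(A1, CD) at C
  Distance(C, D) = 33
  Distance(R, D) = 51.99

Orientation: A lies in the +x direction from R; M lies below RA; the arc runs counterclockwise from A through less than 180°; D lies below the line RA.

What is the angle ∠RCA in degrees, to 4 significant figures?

95.00°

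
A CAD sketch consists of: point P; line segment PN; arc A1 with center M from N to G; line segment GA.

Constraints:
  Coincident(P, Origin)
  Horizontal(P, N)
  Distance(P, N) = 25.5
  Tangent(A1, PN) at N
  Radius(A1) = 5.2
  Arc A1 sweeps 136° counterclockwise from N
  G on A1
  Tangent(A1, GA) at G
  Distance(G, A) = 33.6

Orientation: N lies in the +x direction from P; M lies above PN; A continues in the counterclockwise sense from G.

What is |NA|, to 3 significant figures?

38.3

On A1, N sits at bearing -90° from M; a 136° counterclockwise sweep puts G at bearing 46°, so G = M + 5.2·(cos 46°, sin 46°) = (29.1, 8.94). Tangency of A1 to GA means the radius MG is perpendicular to GA, so GA runs along (−sin 46°, cos 46°); with |GA| = 33.6, A = (4.94, 32.3). Then |NA| = |A − N| = 38.3.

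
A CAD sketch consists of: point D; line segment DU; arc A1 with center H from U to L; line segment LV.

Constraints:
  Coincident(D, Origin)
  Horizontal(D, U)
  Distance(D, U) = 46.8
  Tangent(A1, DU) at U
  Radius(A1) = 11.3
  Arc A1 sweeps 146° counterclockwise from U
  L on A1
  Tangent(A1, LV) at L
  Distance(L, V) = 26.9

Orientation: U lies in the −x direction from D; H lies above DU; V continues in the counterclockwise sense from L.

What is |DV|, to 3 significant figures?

72.2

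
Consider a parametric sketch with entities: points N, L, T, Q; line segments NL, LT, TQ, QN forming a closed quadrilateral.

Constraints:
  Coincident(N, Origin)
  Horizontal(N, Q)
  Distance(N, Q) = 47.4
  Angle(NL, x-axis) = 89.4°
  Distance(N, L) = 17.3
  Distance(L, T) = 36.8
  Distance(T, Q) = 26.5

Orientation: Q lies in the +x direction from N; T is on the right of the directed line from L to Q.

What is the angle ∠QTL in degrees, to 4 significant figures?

104.0°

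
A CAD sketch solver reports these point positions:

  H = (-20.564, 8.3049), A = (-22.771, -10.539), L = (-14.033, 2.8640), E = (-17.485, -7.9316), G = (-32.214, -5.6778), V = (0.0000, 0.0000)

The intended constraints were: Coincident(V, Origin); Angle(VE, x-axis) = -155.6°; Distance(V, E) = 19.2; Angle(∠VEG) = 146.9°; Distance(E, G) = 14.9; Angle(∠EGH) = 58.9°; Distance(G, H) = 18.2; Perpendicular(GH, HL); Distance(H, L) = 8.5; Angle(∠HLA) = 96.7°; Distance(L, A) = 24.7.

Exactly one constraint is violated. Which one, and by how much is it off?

Distance(L, A) = 24.7 — off by 8.70.

V = (0.00, 0.00) ✓; VE at -155.6° ✓; |VE| = 19.20 ✓; ∠VEG = 146.9° ✓; |EG| = 14.90 ✓; ∠EGH = 58.90° ✓; |GH| = 18.20 ✓; ∠(GH, HL) = 90.00° ✓; |HL| = 8.500 ✓; ∠HLA = 96.70° ✓; |LA| = 16.00 ✗.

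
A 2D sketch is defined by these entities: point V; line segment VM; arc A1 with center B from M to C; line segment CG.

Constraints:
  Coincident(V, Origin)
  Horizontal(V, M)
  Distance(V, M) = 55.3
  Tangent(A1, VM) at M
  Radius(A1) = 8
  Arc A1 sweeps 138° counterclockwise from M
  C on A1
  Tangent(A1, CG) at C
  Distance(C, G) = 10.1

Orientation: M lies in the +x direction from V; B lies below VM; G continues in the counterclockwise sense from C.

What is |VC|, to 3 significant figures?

51.9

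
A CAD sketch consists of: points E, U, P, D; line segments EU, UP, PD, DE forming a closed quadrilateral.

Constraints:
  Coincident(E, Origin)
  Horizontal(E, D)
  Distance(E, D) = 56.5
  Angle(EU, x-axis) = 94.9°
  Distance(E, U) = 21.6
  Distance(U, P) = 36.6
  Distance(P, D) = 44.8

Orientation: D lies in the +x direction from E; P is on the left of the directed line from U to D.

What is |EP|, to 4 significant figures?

48.50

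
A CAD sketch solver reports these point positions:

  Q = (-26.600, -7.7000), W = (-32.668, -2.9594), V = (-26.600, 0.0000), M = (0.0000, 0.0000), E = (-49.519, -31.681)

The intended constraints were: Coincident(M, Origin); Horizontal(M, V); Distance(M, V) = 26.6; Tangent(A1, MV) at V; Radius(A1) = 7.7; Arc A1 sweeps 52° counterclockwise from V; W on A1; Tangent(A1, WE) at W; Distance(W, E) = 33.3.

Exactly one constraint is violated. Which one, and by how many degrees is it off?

Tangent(A1, WE) at W — off by 7.60°.

M = (0.00, 0.00) ✓; M.y = 0.00, V.y = 0.00 ✓; |MV| = 26.60 ✓; ∠(QV, VM) = 90.00° ✓; |QV| = 7.700 ✓; bearing(Q→W) − bearing(Q→V) = 52.00° ✓; |QW| = 7.700 ✓; ∠(QW, WE) = 82.40° ✗; |WE| = 33.30 ✓.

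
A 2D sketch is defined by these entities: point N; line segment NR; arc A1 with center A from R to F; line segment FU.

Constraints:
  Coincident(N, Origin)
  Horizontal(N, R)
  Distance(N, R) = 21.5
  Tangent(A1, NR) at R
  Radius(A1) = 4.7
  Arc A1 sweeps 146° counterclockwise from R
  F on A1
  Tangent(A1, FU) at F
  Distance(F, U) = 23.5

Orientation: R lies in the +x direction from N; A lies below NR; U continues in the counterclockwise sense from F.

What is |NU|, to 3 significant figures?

44.1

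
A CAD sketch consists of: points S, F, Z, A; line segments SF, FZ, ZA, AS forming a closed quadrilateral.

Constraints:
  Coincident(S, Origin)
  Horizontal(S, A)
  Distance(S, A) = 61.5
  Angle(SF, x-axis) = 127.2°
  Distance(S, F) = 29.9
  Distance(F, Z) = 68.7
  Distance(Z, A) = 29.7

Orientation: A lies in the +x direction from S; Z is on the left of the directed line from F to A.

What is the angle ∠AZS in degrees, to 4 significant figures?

83.05°

Checks: |FZ| = 68.70 ✓; |ZA| = 29.70 ✓.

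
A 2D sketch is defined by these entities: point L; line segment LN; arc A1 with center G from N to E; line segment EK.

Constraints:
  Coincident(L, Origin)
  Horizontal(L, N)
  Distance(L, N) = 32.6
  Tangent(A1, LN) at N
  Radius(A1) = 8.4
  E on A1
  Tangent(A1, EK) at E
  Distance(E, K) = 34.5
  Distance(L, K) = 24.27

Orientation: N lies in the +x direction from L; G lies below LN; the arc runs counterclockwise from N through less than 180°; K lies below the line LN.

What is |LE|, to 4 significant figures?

27.25

Checks: |GE| = 8.400 ✓; ∠(GE, EK) = 90.00° ✓; |EK| = 34.50 ✓; |LK| = 24.27 ✓.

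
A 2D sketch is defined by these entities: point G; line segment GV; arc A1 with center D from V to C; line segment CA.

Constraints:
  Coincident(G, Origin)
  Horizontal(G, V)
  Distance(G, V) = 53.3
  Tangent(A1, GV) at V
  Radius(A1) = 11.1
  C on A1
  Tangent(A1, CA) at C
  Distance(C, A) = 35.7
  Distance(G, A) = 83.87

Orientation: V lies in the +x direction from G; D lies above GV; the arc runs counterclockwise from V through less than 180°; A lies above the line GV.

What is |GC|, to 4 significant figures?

64.76

G is at the origin; G and V share the same y with |GV| = 53.3 and V on the +x side, so V = (53.30, 0.000). The tangent condition forces DV to be normal to GV, so D = V + (0, 11.1) = (53.30, 11.10). Since DC ⟂ CA (tangency), |DA| = √(11.1² + 35.7²) = 37.39 regardless of where C sits on A1. So A lies on both circle(G, 83.87) and circle(D, 37.39); the above-GV intersection is A = (71.58, 43.71). C is the foot of the tangent from A: C = (64.16, 8.793).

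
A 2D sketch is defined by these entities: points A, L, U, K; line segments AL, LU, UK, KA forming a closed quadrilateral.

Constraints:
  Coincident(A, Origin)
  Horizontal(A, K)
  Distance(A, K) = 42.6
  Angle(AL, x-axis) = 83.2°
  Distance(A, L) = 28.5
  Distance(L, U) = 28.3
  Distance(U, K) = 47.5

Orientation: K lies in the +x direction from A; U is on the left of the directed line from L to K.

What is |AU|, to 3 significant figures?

51.9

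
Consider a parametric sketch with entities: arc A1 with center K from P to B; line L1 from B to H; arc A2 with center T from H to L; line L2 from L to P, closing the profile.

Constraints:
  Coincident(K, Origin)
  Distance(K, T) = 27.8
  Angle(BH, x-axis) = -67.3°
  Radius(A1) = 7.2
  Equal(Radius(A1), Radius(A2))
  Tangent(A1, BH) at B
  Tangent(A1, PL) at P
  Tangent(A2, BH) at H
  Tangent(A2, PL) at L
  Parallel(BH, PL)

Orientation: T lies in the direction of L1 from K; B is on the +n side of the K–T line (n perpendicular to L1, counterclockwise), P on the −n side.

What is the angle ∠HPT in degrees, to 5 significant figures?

12.863°

The slot axis is L1's direction at -67.3°, so u = (cos -67.3°, sin -67.3°) = (0.38591, -0.92254) and n = (−sin -67.3°, cos -67.3°) = (0.92254, 0.38591). K is at the origin and T lies 27.8 along u from K, so T = 27.8·u = (10.728, -25.647). Tangency of A1 to both parallel lines with radius 7.2 puts B and P at K ± 7.2·n: B = (6.6423, 2.7785), P = (-6.6423, -2.7785). Equal radii place H and L the same way about T: H = T + 7.2·n = (17.370, -22.868), L = T − 7.2·n = (4.0859, -28.425). Then cos ∠HPT = PH·PT / (|PH||PT|), giving 12.863°.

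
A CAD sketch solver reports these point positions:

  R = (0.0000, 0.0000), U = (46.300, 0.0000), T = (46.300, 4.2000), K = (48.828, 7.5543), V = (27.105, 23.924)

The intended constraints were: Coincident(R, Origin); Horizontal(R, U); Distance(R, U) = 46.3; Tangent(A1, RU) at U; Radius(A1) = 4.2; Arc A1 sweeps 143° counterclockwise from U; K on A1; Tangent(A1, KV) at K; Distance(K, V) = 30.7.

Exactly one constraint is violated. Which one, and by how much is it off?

Distance(K, V) = 30.7 — off by 3.50.

R = (0.00, 0.00) ✓; R.y = 0.00, U.y = 0.00 ✓; |RU| = 46.30 ✓; ∠(TU, UR) = 90.00° ✓; |TU| = 4.200 ✓; bearing(T→K) − bearing(T→U) = 143.0° ✓; |TK| = 4.200 ✓; ∠(TK, KV) = 90.00° ✓; |KV| = 27.20 ✗.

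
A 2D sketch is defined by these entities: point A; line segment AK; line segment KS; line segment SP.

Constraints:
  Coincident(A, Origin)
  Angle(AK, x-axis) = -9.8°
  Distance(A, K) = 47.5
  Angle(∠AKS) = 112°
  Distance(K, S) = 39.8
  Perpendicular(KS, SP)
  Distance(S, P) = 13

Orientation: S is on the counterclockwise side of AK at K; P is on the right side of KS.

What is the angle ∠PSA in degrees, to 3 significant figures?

127°

A is at the origin; AK runs at -9.8° with length 47.5, so K = 47.5·(cos -9.8°, sin -9.8°) = (46.8, -8.08). ∠AKS = 112.0°, so KS runs at -9.8° + (180° − 112.0°) = 58.2° from the x-axis; with |KS| = 39.8, S = K + 39.8·(cos 58.2°, sin 58.2°) = (67.8, 25.7). KS is perpendicular to SP; with |SP| = 13.0 on the right of KS, P = S + 13.0·(0.850, -0.527) = (78.8, 18.9). Then cos ∠PSA = SP·SA / (|SP||SA|), giving 127°.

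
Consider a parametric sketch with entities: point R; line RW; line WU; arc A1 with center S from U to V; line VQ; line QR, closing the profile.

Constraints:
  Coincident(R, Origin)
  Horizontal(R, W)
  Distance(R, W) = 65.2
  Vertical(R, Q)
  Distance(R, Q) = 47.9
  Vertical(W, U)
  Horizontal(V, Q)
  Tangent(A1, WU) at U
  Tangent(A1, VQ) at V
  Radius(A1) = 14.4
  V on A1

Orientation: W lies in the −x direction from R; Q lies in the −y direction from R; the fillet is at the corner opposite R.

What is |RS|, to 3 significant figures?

60.9

R is at the origin; R and W share the same y with |RW| = 65.2 and W on the −x side, so W = (-65.2, 0.00). R and Q share the same x with |RQ| = 47.9 and Q on the −y side, so Q = (0.00, -47.9). The virtual corner opposite R is at (-65.2, -47.9). Tangency of A1 to WU means the radius SU is perpendicular to WU and tangency of A1 to VQ means the radius SV is perpendicular to VQ, with radius 14.4, so the center S sits 14.4 in from both sides at S = (-50.8, -33.5). Then |RS| = |S − R| = 60.9.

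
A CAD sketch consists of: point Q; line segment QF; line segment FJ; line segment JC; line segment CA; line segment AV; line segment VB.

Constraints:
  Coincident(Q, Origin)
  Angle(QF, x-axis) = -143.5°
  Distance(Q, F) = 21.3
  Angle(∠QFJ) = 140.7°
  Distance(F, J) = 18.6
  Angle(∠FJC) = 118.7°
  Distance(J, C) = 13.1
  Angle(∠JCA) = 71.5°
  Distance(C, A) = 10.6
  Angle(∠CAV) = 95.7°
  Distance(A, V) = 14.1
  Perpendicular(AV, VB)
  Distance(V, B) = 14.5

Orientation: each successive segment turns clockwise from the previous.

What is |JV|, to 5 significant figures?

8.0067

∠JCA = 71.5° gives CA at 7.4000° from the x-axis; with |CA| = 10.6, A = (-30.910, 1.3883). ∠CAV = 95.7° gives AV at -76.900° from the x-axis; with |AV| = 14.1, V = (-27.715, -12.345). Then |JV| = |V − J| = 8.0067.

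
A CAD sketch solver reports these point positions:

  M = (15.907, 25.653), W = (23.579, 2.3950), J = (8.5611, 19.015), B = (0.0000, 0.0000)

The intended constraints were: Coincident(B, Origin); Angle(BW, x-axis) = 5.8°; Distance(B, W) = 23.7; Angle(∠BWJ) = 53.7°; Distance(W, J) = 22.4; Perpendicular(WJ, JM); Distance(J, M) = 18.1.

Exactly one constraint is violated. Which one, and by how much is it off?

Distance(J, M) = 18.1 — off by 8.20.

B = (0.00, 0.00) ✓; BW at 5.800° ✓; |BW| = 23.70 ✓; ∠BWJ = 53.70° ✓; |WJ| = 22.40 ✓; ∠(WJ, JM) = 90.00° ✓; |JM| = 9.901 ✗.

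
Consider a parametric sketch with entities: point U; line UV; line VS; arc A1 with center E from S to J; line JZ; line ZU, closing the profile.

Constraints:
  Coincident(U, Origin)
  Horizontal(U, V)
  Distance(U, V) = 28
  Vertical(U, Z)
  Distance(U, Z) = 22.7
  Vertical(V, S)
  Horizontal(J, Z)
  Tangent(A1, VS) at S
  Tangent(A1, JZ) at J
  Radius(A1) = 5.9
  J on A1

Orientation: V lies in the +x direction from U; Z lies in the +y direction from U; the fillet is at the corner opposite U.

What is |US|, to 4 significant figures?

32.65

U is at the origin; UV is horizontal with |UV| = 28.0 and V on the +x side, so V = (28.00, 0.000). U and Z share the same x with |UZ| = 22.7 and Z on the +y side, so Z = (0.000, 22.70). The virtual corner opposite U is at (28.00, 22.70). Since A1 is tangent to VS there, ES ⟂ VS and A1 meets JZ tangentially, so EJ is at right angles to JZ, with radius 5.9, so the center E sits 5.9 in from both sides at E = (22.10, 16.80). That places the tangent points at S = (28.00, 16.80) on VS and J = (22.10, 22.70) on JZ. Then |US| = |S − U| = 32.65.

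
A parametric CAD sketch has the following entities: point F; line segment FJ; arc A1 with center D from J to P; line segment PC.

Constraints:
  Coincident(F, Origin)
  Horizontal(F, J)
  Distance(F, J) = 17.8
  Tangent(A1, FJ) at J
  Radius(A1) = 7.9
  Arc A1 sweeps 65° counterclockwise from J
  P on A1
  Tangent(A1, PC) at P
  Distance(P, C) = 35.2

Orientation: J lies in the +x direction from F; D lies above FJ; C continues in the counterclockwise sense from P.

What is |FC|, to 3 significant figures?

54.0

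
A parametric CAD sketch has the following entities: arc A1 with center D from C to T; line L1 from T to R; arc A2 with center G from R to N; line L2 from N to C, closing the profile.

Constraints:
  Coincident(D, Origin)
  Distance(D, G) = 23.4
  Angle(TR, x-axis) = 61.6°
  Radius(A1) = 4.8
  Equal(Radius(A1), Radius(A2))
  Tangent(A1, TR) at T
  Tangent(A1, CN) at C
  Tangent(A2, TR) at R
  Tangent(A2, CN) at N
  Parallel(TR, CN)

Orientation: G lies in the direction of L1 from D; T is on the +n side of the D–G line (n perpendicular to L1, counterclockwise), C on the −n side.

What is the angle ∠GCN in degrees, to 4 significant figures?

11.59°

The slot axis is L1's direction at 61.6°, so u = (cos 61.6°, sin 61.6°) = (0.4756, 0.8796) and n = (−sin 61.6°, cos 61.6°) = (-0.8796, 0.4756). D is at the origin and G lies 23.4 along u from D, so G = 23.4·u = (11.13, 20.58). Tangency of A1 to both parallel lines with radius 4.8 puts T and C at D ± 4.8·n: T = (-4.222, 2.283), C = (4.222, -2.283). Equal radii place R and N the same way about G: R = G + 4.8·n = (6.907, 22.87), N = G − 4.8·n = (15.35, 18.30). Then cos ∠GCN = CG·CN / (|CG||CN|), giving 11.59°.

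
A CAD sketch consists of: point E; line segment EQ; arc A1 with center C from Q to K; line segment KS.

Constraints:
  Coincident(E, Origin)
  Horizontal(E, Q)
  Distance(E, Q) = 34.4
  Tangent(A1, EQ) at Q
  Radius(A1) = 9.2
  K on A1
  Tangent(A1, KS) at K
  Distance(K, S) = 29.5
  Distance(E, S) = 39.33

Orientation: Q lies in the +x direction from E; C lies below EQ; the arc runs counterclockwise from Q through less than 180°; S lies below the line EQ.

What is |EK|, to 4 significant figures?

26.41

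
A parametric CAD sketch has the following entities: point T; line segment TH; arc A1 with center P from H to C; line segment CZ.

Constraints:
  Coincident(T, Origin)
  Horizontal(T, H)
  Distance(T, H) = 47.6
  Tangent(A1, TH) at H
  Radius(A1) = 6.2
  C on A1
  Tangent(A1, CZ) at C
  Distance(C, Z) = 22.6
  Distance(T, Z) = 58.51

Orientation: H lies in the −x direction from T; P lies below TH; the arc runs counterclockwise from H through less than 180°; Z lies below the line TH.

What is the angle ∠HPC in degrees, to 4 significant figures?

98.09°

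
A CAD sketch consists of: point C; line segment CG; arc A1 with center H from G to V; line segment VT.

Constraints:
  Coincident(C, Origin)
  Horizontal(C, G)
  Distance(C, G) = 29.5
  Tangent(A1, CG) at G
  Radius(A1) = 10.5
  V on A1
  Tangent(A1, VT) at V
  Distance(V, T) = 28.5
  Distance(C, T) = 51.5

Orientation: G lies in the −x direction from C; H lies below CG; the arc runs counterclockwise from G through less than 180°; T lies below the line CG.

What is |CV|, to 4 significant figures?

41.80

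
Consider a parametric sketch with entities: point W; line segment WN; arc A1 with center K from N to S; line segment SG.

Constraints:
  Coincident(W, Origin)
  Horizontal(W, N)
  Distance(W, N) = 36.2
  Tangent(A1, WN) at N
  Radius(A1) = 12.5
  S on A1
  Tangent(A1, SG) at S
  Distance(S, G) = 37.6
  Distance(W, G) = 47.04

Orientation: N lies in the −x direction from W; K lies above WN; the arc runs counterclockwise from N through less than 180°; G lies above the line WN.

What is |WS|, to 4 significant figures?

25.82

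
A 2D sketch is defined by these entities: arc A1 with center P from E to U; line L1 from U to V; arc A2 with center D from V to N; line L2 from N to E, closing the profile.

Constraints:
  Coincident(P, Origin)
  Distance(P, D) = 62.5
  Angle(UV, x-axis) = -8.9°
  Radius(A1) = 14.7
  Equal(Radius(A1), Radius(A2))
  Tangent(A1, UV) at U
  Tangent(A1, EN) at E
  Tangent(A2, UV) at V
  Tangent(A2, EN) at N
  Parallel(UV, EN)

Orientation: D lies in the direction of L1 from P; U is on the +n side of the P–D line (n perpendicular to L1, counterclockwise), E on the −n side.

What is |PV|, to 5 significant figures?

64.205

Tangency of A1 to both parallel lines with radius 14.7 puts U and E at P ± 14.7·n: U = (2.2742, 14.523), E = (-2.2742, -14.523). Equal radii place V and N the same way about D: V = D + 14.7·n = (64.022, 4.8536), N = D − 14.7·n = (59.473, -24.192). Then |PV| = |V − P| = 64.205.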